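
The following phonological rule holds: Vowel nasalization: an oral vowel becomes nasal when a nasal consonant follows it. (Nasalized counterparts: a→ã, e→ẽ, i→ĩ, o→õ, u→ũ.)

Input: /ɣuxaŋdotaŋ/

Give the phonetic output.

/a/ before nasal /ŋ/ → [ã]
/a/ before nasal /ŋ/ → [ã]

[ɣuxãŋdotãŋ]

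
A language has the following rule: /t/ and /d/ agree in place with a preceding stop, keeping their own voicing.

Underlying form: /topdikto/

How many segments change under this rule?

2

/d/ after /p/ (labial) → [b]
/t/ after /k/ (velar) → [k]
2 segments change.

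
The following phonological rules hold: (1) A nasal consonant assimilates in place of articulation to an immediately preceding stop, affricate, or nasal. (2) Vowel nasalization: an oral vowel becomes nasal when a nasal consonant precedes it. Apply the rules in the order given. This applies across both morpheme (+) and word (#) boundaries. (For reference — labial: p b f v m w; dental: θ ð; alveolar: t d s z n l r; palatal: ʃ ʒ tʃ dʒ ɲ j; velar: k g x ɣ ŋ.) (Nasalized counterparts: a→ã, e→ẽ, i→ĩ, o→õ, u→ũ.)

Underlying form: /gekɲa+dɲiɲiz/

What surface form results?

Rule 1: /ɲ/ after /k/ (velar) → [ŋ]
Rule 1: /ɲ/ after /d/ (alveolar) → [n]
After rule 1: gekŋa+dniɲiz
Rule 2: /a/ after nasal /ŋ/ → [ã]
Rule 2: /i/ after nasal /n/ → [ĩ]
Rule 2: /i/ after nasal /ɲ/ → [ĩ]

[gekŋã+dnĩɲĩz]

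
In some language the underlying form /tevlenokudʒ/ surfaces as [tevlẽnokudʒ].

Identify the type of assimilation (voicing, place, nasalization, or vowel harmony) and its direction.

nasalization, regressive

/e/→[ẽ].
Each target copies a feature from the following segment, so the direction is regressive.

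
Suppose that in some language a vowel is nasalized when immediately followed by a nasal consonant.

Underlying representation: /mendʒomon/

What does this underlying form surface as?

[mẽndʒõmõn]

/e/ before nasal /n/ → [ẽ]
/o/ before nasal /m/ → [õ]
/o/ before nasal /n/ → [õ]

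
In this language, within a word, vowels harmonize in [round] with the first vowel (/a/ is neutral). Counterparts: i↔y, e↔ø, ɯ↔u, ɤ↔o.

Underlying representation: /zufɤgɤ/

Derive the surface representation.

[zufogo]

/ɤ/ harmonizes with /u/ ([+round]) → [o]
/ɤ/ harmonizes with /u/ ([+round]) → [o]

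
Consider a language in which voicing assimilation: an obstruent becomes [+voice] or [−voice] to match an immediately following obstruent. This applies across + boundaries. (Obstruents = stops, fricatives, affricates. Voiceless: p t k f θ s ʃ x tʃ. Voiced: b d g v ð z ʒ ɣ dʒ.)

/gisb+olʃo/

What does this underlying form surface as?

[gizb+olʃo]

/s/ before /b/ (voiced) → [z]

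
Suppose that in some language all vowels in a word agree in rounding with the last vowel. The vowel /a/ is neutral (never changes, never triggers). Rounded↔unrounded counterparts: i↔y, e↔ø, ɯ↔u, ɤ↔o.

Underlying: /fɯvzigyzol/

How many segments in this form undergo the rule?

/ɯ/ harmonizes with /o/ ([+round]) → [u]
/i/ harmonizes with /o/ ([+round]) → [y]
2 segments change.

2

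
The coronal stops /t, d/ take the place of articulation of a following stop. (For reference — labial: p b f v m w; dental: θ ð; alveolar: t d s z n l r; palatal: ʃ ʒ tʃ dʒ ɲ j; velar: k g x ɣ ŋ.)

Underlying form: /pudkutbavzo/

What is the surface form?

/d/ before /k/ (velar) → [g]
/t/ before /b/ (labial) → [p]

[pugkupbavzo]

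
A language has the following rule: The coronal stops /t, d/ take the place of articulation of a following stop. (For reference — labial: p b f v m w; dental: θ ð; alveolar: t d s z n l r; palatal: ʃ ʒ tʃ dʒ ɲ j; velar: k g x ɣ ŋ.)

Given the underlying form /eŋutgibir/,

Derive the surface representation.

/t/ before /g/ (velar) → [k]

[eŋukgibir]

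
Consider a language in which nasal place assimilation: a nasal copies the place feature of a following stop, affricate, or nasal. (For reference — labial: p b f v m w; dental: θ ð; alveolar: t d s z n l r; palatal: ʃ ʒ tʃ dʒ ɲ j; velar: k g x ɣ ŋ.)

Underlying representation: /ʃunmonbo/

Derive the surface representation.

/n/ before /m/ (labial) → [m]
/n/ before /b/ (labial) → [m]

[ʃummombo]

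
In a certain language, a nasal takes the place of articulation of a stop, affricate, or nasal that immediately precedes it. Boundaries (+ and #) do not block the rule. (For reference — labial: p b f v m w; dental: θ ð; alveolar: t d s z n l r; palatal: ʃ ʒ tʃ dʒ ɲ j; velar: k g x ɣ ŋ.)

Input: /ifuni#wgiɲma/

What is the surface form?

[ifuni#wgiɲɲa]

/m/ after /ɲ/ (palatal) → [ɲ]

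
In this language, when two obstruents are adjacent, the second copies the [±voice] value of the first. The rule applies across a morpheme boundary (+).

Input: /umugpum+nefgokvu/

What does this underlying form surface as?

/p/ after /g/ (voiced) → [b]
/g/ after /f/ (voiceless) → [k]
/v/ after /k/ (voiceless) → [f]

[umugbum+nefkokfu]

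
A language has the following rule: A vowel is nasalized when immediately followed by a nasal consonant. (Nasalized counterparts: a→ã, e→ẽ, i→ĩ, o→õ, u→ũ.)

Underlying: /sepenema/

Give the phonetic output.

/e/ before nasal /n/ → [ẽ]
/e/ before nasal /m/ → [ẽ]

[sepẽnẽma]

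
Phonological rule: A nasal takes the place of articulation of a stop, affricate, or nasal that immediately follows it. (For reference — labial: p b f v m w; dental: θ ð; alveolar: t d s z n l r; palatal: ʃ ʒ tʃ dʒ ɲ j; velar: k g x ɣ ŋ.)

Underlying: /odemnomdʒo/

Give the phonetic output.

[odennoɲdʒo]

/m/ before /n/ (alveolar) → [n]
/m/ before /dʒ/ (palatal) → [ɲ]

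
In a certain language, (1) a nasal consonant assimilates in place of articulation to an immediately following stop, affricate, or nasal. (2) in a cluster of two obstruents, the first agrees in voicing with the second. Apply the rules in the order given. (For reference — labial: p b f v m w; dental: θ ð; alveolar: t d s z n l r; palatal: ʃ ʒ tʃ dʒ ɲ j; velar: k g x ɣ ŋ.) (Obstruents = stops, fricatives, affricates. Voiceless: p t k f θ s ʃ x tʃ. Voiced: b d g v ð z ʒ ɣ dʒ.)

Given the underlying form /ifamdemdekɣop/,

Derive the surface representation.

[ifandendegɣop]

Rule 1: /m/ before /d/ (alveolar) → [n]
Rule 1: /m/ before /d/ (alveolar) → [n]
After rule 1: ifandendekɣop
Rule 2: /k/ before /ɣ/ (voiced) → [g]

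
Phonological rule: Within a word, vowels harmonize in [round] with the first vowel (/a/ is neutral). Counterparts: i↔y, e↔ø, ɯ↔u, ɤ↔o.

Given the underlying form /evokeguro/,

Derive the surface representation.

/o/ harmonizes with /e/ ([-round]) → [ɤ]
/u/ harmonizes with /e/ ([-round]) → [ɯ]
/o/ harmonizes with /e/ ([-round]) → [ɤ]

[evɤkegɯrɤ]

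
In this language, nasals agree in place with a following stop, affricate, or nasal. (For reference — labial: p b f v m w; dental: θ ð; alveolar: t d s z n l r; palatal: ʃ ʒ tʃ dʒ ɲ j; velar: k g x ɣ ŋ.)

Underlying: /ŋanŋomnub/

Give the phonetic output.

[ŋaŋŋonnub]

/n/ before /ŋ/ (velar) → [ŋ]
/m/ before /n/ (alveolar) → [n]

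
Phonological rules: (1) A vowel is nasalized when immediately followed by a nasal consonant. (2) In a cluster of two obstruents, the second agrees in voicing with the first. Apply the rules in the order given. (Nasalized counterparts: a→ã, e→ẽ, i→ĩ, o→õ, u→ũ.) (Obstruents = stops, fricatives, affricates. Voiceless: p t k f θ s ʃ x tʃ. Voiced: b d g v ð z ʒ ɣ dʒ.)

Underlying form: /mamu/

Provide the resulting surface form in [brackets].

Rule 1: /a/ before nasal /m/ → [ã]
After rule 1: mãmu
Rule 2: no segment meets the rule's conditions; no change.

[mãmu]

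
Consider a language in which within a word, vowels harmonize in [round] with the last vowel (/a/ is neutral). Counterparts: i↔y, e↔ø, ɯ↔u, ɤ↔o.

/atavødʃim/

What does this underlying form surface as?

/ø/ harmonizes with /i/ ([-round]) → [e]

[atavedʃim]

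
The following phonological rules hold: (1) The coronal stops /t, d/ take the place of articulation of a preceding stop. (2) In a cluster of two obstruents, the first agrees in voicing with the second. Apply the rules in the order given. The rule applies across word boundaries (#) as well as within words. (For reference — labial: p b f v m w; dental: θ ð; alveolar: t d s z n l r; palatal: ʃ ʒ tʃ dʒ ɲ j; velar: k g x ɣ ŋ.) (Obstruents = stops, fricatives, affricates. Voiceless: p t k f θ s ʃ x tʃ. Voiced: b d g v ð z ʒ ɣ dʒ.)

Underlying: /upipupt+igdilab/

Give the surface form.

[upipupp+iggilab]

Rule 1: /t/ after /p/ (labial) → [p]
Rule 1: /d/ after /g/ (velar) → [g]
After rule 1: upipupp+iggilab
Rule 2: no segment meets the rule's conditions; no change.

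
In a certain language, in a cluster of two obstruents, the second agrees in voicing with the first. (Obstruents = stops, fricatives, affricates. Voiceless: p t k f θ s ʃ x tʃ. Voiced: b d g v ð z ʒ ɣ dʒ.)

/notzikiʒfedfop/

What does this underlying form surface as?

[notsikiʒvedvop]

/z/ after /t/ (voiceless) → [s]
/f/ after /ʒ/ (voiced) → [v]
/f/ after /d/ (voiced) → [v]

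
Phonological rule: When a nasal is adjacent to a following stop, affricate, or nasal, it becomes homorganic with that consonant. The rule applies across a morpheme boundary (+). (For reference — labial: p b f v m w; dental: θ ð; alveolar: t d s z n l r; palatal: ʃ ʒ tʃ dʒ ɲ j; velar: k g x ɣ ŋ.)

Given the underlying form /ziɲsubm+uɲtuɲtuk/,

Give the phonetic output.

/ɲ/ before /t/ (alveolar) → [n]
/ɲ/ before /t/ (alveolar) → [n]

[ziɲsubm+untuntuk]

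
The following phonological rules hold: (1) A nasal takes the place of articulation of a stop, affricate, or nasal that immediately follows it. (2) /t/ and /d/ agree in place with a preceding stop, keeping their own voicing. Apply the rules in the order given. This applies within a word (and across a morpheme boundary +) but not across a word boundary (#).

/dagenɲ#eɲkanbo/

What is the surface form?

[dageɲɲ#eŋkambo]

Rule 1: /n/ before /ɲ/ (palatal) → [ɲ]
Rule 1: /ɲ/ before /k/ (velar) → [ŋ]
Rule 1: /n/ before /b/ (labial) → [m]
After rule 1: dageɲɲ#eŋkambo
Rule 2: no segment meets the rule's conditions; no change.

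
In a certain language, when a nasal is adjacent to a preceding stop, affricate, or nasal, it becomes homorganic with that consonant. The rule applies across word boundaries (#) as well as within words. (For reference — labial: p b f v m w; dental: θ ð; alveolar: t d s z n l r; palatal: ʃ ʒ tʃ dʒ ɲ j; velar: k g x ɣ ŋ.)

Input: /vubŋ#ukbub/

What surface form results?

/ŋ/ after /b/ (labial) → [m]

[vubm#ukbub]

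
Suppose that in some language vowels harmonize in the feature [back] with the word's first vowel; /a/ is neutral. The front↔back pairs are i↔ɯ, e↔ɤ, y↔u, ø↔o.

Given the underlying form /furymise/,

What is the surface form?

[furumɯsɤ]

/y/ harmonizes with /u/ ([+back]) → [u]
/i/ harmonizes with /u/ ([+back]) → [ɯ]
/e/ harmonizes with /u/ ([+back]) → [ɤ]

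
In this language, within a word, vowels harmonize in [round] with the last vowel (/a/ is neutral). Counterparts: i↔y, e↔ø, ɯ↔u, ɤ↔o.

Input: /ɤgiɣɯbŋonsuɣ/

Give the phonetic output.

/ɤ/ harmonizes with /u/ ([+round]) → [o]
/i/ harmonizes with /u/ ([+round]) → [y]
/ɯ/ harmonizes with /u/ ([+round]) → [u]

[ogyɣubŋonsuɣ]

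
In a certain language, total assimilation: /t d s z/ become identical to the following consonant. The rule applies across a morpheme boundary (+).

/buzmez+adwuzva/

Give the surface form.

/z/ before /m/ → [m] (total assimilation)
/d/ before /w/ → [w] (total assimilation)
/z/ before /v/ → [v] (total assimilation)

[bummez+awwuvva]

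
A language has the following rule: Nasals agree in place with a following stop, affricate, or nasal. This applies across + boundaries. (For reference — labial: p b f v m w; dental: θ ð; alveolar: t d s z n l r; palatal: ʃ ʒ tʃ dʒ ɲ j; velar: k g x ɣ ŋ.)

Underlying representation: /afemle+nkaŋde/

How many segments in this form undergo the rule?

2

/n/ before /k/ (velar) → [ŋ]
/ŋ/ before /d/ (alveolar) → [n]
2 segments change.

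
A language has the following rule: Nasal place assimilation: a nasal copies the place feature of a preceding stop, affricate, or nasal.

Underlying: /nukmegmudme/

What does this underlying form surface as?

[nukŋegŋudne]

/m/ after /k/ (velar) → [ŋ]
/m/ after /g/ (velar) → [ŋ]
/m/ after /d/ (alveolar) → [n]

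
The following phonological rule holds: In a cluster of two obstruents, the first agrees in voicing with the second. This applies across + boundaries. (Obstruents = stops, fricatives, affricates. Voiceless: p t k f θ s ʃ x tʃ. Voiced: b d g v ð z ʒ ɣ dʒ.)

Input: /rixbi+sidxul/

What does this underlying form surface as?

/x/ before /b/ (voiced) → [ɣ]
/d/ before /x/ (voiceless) → [t]

[riɣbi+sitxul]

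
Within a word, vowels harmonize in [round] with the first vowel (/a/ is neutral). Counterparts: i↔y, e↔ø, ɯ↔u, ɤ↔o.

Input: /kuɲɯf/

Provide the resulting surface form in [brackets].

[kuɲuf]

/ɯ/ harmonizes with /u/ ([+round]) → [u]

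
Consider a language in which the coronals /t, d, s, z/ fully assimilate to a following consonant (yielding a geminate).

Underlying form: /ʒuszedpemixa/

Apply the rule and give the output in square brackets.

/s/ before /z/ → [z] (total assimilation)
/d/ before /p/ → [p] (total assimilation)

[ʒuzzeppemixa]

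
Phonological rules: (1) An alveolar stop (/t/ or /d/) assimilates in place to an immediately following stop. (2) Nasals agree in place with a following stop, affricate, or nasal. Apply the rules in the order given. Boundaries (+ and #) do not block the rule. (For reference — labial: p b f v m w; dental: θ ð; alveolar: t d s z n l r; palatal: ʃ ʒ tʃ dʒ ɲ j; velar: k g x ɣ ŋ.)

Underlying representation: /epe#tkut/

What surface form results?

Rule 1: /t/ before /k/ (velar) → [k]
After rule 1: epe#kkut
Rule 2: no segment meets the rule's conditions; no change.

[epe#kkut]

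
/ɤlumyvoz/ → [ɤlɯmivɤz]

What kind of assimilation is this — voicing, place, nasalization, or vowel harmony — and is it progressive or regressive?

/u/→[ɯ] /y/→[i] /o/→[ɤ].
Vowels agree with the first vowel, so the harmony is progressive.

vowel harmony, progressive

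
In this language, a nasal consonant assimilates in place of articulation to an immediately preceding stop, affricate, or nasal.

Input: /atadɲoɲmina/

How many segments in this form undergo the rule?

/ɲ/ after /d/ (alveolar) → [n]
/m/ after /ɲ/ (palatal) → [ɲ]
2 segments change.

2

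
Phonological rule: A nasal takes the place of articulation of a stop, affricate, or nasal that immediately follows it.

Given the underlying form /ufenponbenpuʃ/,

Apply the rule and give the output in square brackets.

/n/ before /p/ (labial) → [m]
/n/ before /b/ (labial) → [m]
/n/ before /p/ (labial) → [m]

[ufempombempuʃ]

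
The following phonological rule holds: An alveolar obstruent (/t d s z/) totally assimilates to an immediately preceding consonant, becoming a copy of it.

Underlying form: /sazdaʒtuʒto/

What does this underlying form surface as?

/d/ after /z/ → [z] (total assimilation)
/t/ after /ʒ/ → [ʒ] (total assimilation)
/t/ after /ʒ/ → [ʒ] (total assimilation)

[sazzaʒʒuʒʒo]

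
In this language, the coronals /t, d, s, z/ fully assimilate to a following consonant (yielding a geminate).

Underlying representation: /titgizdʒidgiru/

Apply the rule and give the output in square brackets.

/t/ before /g/ → [g] (total assimilation)
/z/ before /dʒ/ → [dʒ] (total assimilation)
/d/ before /g/ → [g] (total assimilation)

[tiggidʒdʒiggiru]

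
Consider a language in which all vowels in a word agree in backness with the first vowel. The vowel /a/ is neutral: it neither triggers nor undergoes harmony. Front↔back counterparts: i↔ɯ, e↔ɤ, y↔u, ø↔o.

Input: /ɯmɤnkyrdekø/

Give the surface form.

[ɯmɤnkurdɤko]

/y/ harmonizes with /ɯ/ ([+back]) → [u]
/e/ harmonizes with /ɯ/ ([+back]) → [ɤ]
/ø/ harmonizes with /ɯ/ ([+back]) → [o]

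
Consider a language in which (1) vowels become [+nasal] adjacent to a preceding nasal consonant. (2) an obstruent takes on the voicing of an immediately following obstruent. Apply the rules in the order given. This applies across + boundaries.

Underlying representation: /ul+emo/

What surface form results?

Rule 1: /o/ after nasal /m/ → [õ]
After rule 1: ul+emõ
Rule 2: no segment meets the rule's conditions; no change.

[ul+emõ]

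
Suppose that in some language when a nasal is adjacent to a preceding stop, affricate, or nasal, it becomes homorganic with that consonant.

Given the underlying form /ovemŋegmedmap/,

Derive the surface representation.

[ovemmegŋednap]

/ŋ/ after /m/ (labial) → [m]
/m/ after /g/ (velar) → [ŋ]
/m/ after /d/ (alveolar) → [n]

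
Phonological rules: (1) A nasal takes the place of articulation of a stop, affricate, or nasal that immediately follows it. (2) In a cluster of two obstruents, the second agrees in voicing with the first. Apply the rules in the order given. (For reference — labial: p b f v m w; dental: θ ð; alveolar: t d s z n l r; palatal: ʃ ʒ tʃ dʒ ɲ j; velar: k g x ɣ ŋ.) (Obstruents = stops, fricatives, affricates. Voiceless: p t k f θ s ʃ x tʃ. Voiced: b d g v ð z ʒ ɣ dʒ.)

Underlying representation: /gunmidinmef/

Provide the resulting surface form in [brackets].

Rule 1: /n/ before /m/ (labial) → [m]
Rule 1: /n/ before /m/ (labial) → [m]
After rule 1: gummidimmef
Rule 2: no segment meets the rule's conditions; no change.

[gummidimmef]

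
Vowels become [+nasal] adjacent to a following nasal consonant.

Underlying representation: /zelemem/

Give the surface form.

/e/ before nasal /m/ → [ẽ]
/e/ before nasal /m/ → [ẽ]

[zelẽmẽm]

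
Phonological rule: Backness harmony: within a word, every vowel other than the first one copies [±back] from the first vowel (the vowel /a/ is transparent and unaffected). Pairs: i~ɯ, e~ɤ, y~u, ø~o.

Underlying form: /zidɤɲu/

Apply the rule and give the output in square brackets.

/ɤ/ harmonizes with /i/ ([-back]) → [e]
/u/ harmonizes with /i/ ([-back]) → [y]

[zideɲy]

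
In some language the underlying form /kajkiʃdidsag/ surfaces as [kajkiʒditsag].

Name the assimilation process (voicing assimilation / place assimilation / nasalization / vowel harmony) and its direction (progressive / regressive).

/ʃ/→[ʒ] /d/→[t].
Each target copies a feature from the following segment, so the direction is regressive.

voicing assimilation, regressive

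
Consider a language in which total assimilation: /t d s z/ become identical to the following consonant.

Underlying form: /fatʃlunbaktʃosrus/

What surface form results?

[fatʃlunbaktʃorrus]

/s/ before /r/ → [r] (total assimilation)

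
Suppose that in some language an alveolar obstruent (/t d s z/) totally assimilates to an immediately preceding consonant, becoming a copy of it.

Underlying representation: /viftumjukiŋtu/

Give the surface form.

/t/ after /f/ → [f] (total assimilation)
/t/ after /ŋ/ → [ŋ] (total assimilation)

[viffumjukiŋŋu]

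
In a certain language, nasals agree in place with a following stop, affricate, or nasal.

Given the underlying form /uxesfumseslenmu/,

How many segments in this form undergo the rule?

/n/ before /m/ (labial) → [m]
1 segment changes.

1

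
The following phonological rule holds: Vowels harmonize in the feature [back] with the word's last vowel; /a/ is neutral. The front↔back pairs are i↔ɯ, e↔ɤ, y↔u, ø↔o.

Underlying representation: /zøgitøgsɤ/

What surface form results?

[zogɯtogsɤ]

/ø/ harmonizes with /ɤ/ ([+back]) → [o]
/i/ harmonizes with /ɤ/ ([+back]) → [ɯ]
/ø/ harmonizes with /ɤ/ ([+back]) → [o]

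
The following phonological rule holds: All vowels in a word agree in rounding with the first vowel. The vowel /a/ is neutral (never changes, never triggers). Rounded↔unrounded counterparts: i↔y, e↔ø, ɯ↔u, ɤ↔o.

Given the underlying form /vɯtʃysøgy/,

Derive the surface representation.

/y/ harmonizes with /ɯ/ ([-round]) → [i]
/ø/ harmonizes with /ɯ/ ([-round]) → [e]
/y/ harmonizes with /ɯ/ ([-round]) → [i]

[vɯtʃisegi]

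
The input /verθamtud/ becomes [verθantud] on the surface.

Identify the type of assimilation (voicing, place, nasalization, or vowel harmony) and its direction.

/m/→[n].
Each target copies a feature from the following segment, so the direction is regressive.

place assimilation, regressive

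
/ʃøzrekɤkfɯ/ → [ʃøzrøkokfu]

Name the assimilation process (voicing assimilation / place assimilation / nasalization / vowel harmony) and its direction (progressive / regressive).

vowel harmony, progressive

/e/→[ø] /ɤ/→[o] /ɯ/→[u].
Vowels agree with the first vowel, so the harmony is progressive.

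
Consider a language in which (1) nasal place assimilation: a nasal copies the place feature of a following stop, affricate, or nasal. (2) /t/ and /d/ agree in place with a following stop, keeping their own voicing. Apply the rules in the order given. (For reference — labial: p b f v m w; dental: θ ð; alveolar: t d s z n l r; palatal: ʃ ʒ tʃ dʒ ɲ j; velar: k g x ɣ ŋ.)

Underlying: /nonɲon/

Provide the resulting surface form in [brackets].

Rule 1: /n/ before /ɲ/ (palatal) → [ɲ]
After rule 1: noɲɲon
Rule 2: no segment meets the rule's conditions; no change.

[noɲɲon]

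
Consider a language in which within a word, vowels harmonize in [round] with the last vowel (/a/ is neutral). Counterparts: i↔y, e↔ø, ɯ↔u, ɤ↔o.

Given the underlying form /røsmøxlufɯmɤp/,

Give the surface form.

[resmexlɯfɯmɤp]

/ø/ harmonizes with /ɤ/ ([-round]) → [e]
/ø/ harmonizes with /ɤ/ ([-round]) → [e]
/u/ harmonizes with /ɤ/ ([-round]) → [ɯ]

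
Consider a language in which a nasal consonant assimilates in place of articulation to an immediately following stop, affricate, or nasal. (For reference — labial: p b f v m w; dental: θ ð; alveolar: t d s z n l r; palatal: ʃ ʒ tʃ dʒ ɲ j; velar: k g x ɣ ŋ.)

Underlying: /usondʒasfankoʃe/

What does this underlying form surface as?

[usoɲdʒasfaŋkoʃe]

/n/ before /dʒ/ (palatal) → [ɲ]
/n/ before /k/ (velar) → [ŋ]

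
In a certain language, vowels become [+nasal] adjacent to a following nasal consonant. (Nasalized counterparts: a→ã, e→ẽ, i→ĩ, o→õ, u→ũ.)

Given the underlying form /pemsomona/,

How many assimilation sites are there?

3

/e/ before nasal /m/ → [ẽ]
/o/ before nasal /m/ → [õ]
/o/ before nasal /n/ → [õ]
3 segments change.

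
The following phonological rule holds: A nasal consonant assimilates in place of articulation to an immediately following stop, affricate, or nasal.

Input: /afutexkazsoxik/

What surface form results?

no segment meets the rule's conditions; no change.

[afutexkazsoxik]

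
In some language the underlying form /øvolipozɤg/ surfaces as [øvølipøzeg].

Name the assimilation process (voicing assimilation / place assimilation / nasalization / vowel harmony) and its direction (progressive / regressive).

vowel harmony, progressive

/o/→[ø] /o/→[ø] /ɤ/→[e].
Vowels agree with the first vowel, so the harmony is progressive.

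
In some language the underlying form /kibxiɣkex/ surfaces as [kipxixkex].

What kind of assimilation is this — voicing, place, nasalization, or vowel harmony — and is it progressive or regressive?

/b/→[p] /ɣ/→[x].
Each target copies a feature from the following segment, so the direction is regressive.

voicing assimilation, regressive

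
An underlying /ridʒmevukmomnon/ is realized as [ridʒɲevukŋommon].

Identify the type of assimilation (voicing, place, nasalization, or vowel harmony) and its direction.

place assimilation, progressive

/m/→[ɲ] /m/→[ŋ] /n/→[m].
Each target copies a feature from the preceding segment, so the direction is progressive.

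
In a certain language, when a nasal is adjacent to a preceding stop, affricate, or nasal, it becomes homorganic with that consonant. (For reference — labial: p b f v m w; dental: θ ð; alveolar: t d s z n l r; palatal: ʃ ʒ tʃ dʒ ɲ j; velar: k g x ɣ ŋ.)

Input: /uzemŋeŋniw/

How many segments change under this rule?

2

/ŋ/ after /m/ (labial) → [m]
/n/ after /ŋ/ (velar) → [ŋ]
2 segments change.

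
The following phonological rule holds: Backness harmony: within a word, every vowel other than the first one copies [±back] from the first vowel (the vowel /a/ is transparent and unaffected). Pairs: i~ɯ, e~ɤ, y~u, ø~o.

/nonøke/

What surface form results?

/ø/ harmonizes with /o/ ([+back]) → [o]
/e/ harmonizes with /o/ ([+back]) → [ɤ]

[nonokɤ]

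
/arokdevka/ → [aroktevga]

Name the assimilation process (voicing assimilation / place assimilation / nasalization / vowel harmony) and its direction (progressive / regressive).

/d/→[t] /k/→[g].
Each target copies a feature from the preceding segment, so the direction is progressive.

voicing assimilation, progressive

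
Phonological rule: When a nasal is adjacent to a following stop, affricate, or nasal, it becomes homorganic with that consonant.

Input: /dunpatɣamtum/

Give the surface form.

[dumpatɣantum]

/n/ before /p/ (labial) → [m]
/m/ before /t/ (alveolar) → [n]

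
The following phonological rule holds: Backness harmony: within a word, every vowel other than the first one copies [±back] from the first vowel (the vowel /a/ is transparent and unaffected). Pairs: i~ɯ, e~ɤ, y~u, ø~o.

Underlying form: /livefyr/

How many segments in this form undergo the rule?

No segment meets the rule's conditions.

0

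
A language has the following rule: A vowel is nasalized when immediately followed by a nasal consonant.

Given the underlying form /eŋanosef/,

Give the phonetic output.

[ẽŋãnosef]

/e/ before nasal /ŋ/ → [ẽ]
/a/ before nasal /n/ → [ã]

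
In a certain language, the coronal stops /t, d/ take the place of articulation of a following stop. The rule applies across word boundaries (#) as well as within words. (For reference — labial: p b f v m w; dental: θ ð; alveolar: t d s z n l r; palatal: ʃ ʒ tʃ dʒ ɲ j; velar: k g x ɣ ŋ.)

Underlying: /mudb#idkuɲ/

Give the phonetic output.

[mubb#igkuɲ]

/d/ before /b/ (labial) → [b]
/d/ before /k/ (velar) → [g]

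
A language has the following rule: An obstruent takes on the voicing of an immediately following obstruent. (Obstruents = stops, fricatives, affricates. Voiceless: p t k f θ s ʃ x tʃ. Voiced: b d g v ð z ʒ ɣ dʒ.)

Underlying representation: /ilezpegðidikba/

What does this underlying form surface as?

/z/ before /p/ (voiceless) → [s]
/k/ before /b/ (voiced) → [g]

[ilespegðidigba]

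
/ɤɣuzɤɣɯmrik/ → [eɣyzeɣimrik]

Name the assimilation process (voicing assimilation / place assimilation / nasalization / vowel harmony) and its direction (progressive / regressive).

/ɤ/→[e] /u/→[y] /ɤ/→[e] /ɯ/→[i].
Vowels agree with the last vowel, so the harmony is regressive.

vowel harmony, regressive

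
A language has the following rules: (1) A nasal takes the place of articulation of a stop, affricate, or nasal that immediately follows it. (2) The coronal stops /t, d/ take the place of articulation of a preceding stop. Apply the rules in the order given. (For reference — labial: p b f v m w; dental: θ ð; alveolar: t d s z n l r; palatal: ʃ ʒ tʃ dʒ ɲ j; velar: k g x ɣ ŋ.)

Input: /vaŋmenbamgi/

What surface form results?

Rule 1: /ŋ/ before /m/ (labial) → [m]
Rule 1: /n/ before /b/ (labial) → [m]
Rule 1: /m/ before /g/ (velar) → [ŋ]
After rule 1: vammembaŋgi
Rule 2: no segment meets the rule's conditions; no change.

[vammembaŋgi]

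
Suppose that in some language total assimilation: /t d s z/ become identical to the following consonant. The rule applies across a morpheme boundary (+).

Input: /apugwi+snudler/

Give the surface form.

/s/ before /n/ → [n] (total assimilation)
/d/ before /l/ → [l] (total assimilation)

[apugwi+nnuller]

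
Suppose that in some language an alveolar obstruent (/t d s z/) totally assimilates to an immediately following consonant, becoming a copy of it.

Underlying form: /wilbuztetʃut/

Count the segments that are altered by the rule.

1

/z/ before /t/ → [t] (total assimilation)
1 segment changes.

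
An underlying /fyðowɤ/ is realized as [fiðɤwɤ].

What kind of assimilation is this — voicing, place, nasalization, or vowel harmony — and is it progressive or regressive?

vowel harmony, regressive

/y/→[i] /o/→[ɤ].
Vowels agree with the last vowel, so the harmony is regressive.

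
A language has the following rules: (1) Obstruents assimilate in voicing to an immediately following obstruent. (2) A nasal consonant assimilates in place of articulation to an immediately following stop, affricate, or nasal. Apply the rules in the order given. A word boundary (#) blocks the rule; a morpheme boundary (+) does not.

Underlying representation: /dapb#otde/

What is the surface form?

Rule 1: /p/ before /b/ (voiced) → [b]
Rule 1: /t/ before /d/ (voiced) → [d]
After rule 1: dabb#odde
Rule 2: no segment meets the rule's conditions; no change.

[dabb#odde]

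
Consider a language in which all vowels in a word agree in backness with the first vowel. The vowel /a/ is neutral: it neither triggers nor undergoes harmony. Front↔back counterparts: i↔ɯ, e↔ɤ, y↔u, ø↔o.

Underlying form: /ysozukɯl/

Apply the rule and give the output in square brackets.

[ysøzykil]

/o/ harmonizes with /y/ ([-back]) → [ø]
/u/ harmonizes with /y/ ([-back]) → [y]
/ɯ/ harmonizes with /y/ ([-back]) → [i]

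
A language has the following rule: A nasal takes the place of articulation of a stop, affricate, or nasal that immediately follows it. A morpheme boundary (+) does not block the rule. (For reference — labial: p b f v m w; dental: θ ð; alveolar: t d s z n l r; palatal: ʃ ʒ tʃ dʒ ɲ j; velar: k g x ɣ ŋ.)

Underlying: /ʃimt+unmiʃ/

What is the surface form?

/m/ before /t/ (alveolar) → [n]
/n/ before /m/ (labial) → [m]

[ʃint+ummiʃ]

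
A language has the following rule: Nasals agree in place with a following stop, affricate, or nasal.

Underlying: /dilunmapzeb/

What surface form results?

[dilummapzeb]

/n/ before /m/ (labial) → [m]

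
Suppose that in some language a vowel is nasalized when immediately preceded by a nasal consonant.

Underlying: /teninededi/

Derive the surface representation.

[tenĩnẽdedi]

/i/ after nasal /n/ → [ĩ]
/e/ after nasal /n/ → [ẽ]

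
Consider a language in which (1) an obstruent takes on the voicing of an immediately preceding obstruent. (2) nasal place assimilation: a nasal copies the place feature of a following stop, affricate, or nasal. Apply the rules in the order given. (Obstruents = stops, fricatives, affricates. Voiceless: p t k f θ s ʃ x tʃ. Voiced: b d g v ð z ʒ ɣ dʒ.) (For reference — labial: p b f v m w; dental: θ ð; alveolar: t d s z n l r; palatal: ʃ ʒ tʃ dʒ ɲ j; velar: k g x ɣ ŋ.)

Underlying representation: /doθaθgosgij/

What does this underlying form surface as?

[doθaθkoskij]

Rule 1: /g/ after /θ/ (voiceless) → [k]
Rule 1: /g/ after /s/ (voiceless) → [k]
After rule 1: doθaθkoskij
Rule 2: no segment meets the rule's conditions; no change.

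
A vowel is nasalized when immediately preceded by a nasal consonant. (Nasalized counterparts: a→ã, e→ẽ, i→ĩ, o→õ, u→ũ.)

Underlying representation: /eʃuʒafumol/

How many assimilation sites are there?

1

/o/ after nasal /m/ → [õ]
1 segment changes.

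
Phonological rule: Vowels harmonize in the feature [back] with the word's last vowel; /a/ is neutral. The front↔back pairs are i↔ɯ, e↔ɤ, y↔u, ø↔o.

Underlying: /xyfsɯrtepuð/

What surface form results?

/y/ harmonizes with /u/ ([+back]) → [u]
/e/ harmonizes with /u/ ([+back]) → [ɤ]

[xufsɯrtɤpuð]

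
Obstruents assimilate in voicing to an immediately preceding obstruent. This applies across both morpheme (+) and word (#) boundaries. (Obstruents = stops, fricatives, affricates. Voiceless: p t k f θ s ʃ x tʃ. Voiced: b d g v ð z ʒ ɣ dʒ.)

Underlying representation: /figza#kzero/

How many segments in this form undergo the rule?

1

/z/ after /k/ (voiceless) → [s]
1 segment changes.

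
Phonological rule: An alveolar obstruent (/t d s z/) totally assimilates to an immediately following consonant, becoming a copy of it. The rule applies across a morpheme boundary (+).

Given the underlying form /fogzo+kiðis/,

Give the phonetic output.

no segment meets the rule's conditions; no change.

[fogzo+kiðis]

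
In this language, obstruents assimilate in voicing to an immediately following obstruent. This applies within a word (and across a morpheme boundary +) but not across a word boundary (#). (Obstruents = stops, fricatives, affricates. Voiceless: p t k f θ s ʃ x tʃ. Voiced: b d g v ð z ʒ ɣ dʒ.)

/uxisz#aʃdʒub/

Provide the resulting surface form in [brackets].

/s/ before /z/ (voiced) → [z]
/ʃ/ before /dʒ/ (voiced) → [ʒ]

[uxizz#aʒdʒub]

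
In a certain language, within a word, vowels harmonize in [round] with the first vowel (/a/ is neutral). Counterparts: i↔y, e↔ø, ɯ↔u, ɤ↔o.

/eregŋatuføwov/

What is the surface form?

[eregŋatɯfewɤv]

/u/ harmonizes with /e/ ([-round]) → [ɯ]
/ø/ harmonizes with /e/ ([-round]) → [e]
/o/ harmonizes with /e/ ([-round]) → [ɤ]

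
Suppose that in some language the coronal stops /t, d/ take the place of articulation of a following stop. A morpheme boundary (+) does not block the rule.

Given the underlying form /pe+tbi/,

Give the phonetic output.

/t/ before /b/ (labial) → [p]

[pe+pbi]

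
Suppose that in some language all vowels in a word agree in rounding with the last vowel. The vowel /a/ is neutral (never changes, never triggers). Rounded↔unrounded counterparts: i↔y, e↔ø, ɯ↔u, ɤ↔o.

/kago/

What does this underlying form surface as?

no segment meets the rule's conditions; no change.

[kago]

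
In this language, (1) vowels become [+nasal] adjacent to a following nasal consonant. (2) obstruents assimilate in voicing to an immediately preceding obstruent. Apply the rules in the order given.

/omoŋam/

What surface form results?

Rule 1: /o/ before nasal /m/ → [õ]
Rule 1: /o/ before nasal /ŋ/ → [õ]
Rule 1: /a/ before nasal /m/ → [ã]
After rule 1: õmõŋãm
Rule 2: no segment meets the rule's conditions; no change.

[õmõŋãm]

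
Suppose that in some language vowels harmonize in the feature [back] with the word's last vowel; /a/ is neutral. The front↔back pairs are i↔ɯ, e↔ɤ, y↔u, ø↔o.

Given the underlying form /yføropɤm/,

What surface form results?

/y/ harmonizes with /ɤ/ ([+back]) → [u]
/ø/ harmonizes with /ɤ/ ([+back]) → [o]

[uforopɤm]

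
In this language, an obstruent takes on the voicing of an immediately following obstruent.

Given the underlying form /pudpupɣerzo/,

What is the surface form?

[putpubɣerzo]

/d/ before /p/ (voiceless) → [t]
/p/ before /ɣ/ (voiced) → [b]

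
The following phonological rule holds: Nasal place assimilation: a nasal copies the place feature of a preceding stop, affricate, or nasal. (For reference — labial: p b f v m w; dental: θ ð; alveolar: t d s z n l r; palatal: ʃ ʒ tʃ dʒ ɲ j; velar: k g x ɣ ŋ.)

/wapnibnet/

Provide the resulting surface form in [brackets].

[wapmibmet]

/n/ after /p/ (labial) → [m]
/n/ after /b/ (labial) → [m]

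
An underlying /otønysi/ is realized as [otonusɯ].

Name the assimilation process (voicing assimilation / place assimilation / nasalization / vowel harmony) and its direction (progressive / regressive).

vowel harmony, progressive

/ø/→[o] /y/→[u] /i/→[ɯ].
Vowels agree with the first vowel, so the harmony is progressive.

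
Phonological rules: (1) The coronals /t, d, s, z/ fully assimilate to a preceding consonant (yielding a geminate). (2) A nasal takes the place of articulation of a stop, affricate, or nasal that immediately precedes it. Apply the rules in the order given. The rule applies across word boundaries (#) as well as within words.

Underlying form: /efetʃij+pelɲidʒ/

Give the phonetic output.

Rule 1: no segment meets the rule's conditions; no change.
After rule 1: efetʃij+pelɲidʒ
Rule 2: no segment meets the rule's conditions; no change.

[efetʃij+pelɲidʒ]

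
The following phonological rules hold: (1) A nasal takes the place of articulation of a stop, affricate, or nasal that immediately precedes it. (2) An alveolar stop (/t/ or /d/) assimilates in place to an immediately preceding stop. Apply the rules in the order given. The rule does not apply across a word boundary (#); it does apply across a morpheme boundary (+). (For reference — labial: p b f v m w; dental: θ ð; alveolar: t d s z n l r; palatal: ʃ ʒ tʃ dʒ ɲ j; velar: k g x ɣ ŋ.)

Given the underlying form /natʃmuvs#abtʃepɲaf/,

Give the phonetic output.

[natʃɲuvs#abtʃepmaf]

Rule 1: /m/ after /tʃ/ (palatal) → [ɲ]
Rule 1: /ɲ/ after /p/ (labial) → [m]
After rule 1: natʃɲuvs#abtʃepmaf
Rule 2: no segment meets the rule's conditions; no change.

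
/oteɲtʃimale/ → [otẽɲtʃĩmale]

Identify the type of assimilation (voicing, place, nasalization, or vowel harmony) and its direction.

nasalization, regressive

/e/→[ẽ] /i/→[ĩ].
Each target copies a feature from the following segment, so the direction is regressive.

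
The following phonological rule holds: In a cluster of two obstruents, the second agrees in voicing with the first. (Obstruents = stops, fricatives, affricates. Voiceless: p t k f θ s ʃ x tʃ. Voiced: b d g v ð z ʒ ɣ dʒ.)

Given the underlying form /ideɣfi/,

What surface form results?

/f/ after /ɣ/ (voiced) → [v]

[ideɣvi]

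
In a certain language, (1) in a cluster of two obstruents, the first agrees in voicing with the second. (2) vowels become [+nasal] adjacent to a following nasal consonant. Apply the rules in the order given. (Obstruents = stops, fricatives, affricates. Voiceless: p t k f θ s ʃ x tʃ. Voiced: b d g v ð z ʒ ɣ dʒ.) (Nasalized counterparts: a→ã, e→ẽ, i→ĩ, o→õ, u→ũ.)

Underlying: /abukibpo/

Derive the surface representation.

[abukippo]

Rule 1: /b/ before /p/ (voiceless) → [p]
After rule 1: abukippo
Rule 2: no segment meets the rule's conditions; no change.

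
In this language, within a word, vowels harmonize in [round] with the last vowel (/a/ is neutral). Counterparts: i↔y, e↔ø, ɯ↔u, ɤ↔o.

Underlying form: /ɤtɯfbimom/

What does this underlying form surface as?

[otufbymom]

/ɤ/ harmonizes with /o/ ([+round]) → [o]
/ɯ/ harmonizes with /o/ ([+round]) → [u]
/i/ harmonizes with /o/ ([+round]) → [y]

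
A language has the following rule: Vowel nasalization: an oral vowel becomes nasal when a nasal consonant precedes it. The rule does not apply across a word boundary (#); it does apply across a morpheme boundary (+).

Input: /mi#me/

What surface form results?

/i/ after nasal /m/ → [ĩ]
/e/ after nasal /m/ → [ẽ]

[mĩ#mẽ]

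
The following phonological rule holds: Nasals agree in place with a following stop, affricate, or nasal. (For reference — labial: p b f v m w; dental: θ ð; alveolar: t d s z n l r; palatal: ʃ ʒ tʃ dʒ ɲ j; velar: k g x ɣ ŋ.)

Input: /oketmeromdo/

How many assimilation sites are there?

/m/ before /d/ (alveolar) → [n]
1 segment changes.

1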